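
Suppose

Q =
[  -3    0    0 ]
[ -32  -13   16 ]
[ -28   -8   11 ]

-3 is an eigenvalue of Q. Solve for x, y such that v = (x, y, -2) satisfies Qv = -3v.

We need (Q + 3I)v = 0.
Q + 3I = [[0, 0, 0], [-32, -10, 16], [-28, -8, 14]].
Row 1: (0)·x + (0)·y + (0)·-2 = 0
Row 2: (-32)·x + (-10)·y + (16)·-2 = 0
Row 3: (-28)·x + (-8)·y + (14)·-2 = 0
Solving gives x = -1, y = 0.
Check: Q·(-1, 0, -2) = (3, 0, 6) = -3·(-1, 0, -2).

-1, 0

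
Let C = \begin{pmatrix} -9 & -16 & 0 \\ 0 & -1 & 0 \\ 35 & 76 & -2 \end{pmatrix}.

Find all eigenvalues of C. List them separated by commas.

The characteristic polynomial is p(λ) = det(λI - C).
Cofactor expansion gives p(λ) = λ^3 + 12λ^2 + 29λ + 18.
Rational-root test: λ = -9 gives p(-9) = 0.
Factor out (λ + 9): p(λ) = (λ + 9)·(λ^2 + 3λ + 2).
The quadratic factors as (λ + 2)·(λ + 1).
Eigenvalues: -9, -2, -1.

-9, -2, -1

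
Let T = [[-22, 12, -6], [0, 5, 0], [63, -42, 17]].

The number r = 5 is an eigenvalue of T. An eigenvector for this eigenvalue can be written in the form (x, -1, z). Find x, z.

-2, 7

We need (T - 5I)v = 0.
T - 5I = [[-27, 12, -6], [0, 0, 0], [63, -42, 12]].
Row 1: (-27)·x + (12)·-1 + (-6)·z = 0
Row 2: (0)·x + (0)·-1 + (0)·z = 0
Row 3: (63)·x + (-42)·-1 + (12)·z = 0
Solving gives x = -2, z = 7.
Check: T·(-2, -1, 7) = (-10, -5, 35) = 5·(-2, -1, 7).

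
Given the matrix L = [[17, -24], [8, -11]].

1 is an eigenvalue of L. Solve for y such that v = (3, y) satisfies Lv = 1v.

2

We need (L - 1I)v = 0.
L - 1I = [[16, -24], [8, -12]].
Row 1: (16)·3 + (-24)·y = 0
Row 2: (8)·3 + (-12)·y = 0
Solving gives y = 2.
Check: L·(3, 2) = (3, 2) = 1·(3, 2).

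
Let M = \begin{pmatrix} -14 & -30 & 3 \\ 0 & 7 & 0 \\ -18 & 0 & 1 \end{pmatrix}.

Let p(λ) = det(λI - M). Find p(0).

-280

p(0) = det(0·I − M) = det(−M) = (−1)^3·det(M).
det(M) = 280, so p(0) = -280.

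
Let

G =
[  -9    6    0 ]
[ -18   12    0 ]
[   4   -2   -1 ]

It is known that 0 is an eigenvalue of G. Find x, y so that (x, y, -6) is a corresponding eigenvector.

-6, -9

We need (G)v = 0.
G = [[-9, 6, 0], [-18, 12, 0], [4, -2, -1]].
Row 1: (-9)·x + (6)·y + (0)·-6 = 0
Row 2: (-18)·x + (12)·y + (0)·-6 = 0
Row 3: (4)·x + (-2)·y + (-1)·-6 = 0
Solving gives x = -6, y = -9.
Check: G·(-6, -9, -6) = (0, 0, 0) = 0·(-6, -9, -6).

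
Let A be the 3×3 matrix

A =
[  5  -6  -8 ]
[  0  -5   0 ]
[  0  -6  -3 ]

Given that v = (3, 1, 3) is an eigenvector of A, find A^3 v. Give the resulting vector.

(-375, -125, -375)

First find the eigenvalue: Av = (-15, -5, -15) = -5·(3, 1, 3), so λ = -5.
Then A^3 v = λ^3·v = (-5)^3·(3, 1, 3) = -125·(3, 1, 3) = (-375, -125, -375).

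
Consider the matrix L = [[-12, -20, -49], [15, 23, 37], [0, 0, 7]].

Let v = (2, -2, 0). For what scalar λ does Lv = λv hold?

8

Compute Lv: L·(2, -2, 0) = (16, -16, 0).
Since Lv = λv, compare component 1: 16 = λ·2, so λ = 8.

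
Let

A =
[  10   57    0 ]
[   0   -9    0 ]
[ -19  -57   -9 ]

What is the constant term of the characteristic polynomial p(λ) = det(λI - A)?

-810

p(0) = det(0·I − A) = det(−A) = (−1)^3·det(A).
det(A) = 810, so p(0) = -810.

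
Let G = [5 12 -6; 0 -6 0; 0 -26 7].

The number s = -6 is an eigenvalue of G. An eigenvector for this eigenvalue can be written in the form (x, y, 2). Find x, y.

0, 1

We need (G + 6I)v = 0.
G + 6I = [[11, 12, -6], [0, 0, 0], [0, -26, 13]].
Row 1: (11)·x + (12)·y + (-6)·2 = 0
Row 2: (0)·x + (0)·y + (0)·2 = 0
Row 3: (0)·x + (-26)·y + (13)·2 = 0
Solving gives x = 0, y = 1.
Check: G·(0, 1, 2) = (0, -6, -12) = -6·(0, 1, 2).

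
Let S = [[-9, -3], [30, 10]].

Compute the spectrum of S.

0, 1

det(S - rI) = (-9 - r)(10 - r) - (-3)·(30) = r^2 - r.
This factors as r·(r - 1) = 0.
Eigenvalues: 0, 1.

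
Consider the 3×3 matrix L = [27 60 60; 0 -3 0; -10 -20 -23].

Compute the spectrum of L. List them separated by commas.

-3, -3, 7

Set up det(sI - L) = 0.
Expanding along the first row, p(s) = s^3 - s^2 - 33s - 63.
Since p(7) = 0, s = 7 is a root.
Dividing by (s - 7) leaves s^2 + 6s + 9.
The quadratic factor is (s + 3)^2.
Eigenvalues: -3, -3, 7.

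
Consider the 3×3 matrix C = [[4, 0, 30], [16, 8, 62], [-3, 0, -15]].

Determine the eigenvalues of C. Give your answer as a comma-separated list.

The characteristic polynomial is p(r) = det(rI - C).
Cofactor expansion gives p(r) = r^3 + 3r^2 - 58r - 240.
Try r = -6: p(-6) = 0, so -6 is a root.
Dividing by (r + 6) leaves r^2 - 3r - 40.
The quadratic factors as (r + 5)·(r - 8).
Eigenvalues: -6, -5, 8.

-6, -5, 8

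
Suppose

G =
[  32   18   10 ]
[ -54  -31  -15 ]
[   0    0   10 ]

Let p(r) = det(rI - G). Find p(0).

200

p(0) = det(0·I − G) = det(−G) = (−1)^3·det(G).
det(G) = -200, so p(0) = 200.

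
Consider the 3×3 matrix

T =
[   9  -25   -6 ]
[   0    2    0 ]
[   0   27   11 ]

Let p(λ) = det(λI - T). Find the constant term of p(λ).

-198

p(λ) = λ^3 - 22λ^2 + 139λ - 198.
The constant term is -198.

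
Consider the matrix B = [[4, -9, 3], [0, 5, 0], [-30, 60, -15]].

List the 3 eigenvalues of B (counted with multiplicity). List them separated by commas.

-6, -5, 5

Set up det(sI - B) = 0.
Cofactor expansion gives p(s) = s^3 + 6s^2 - 25s - 150.
Since p(5) = 0, s = 5 is a root.
Factor out (s - 5): p(s) = (s - 5)·(s^2 + 11s + 30).
The quadratic factors as (s + 6)·(s + 5).
Eigenvalues: -6, -5, 5.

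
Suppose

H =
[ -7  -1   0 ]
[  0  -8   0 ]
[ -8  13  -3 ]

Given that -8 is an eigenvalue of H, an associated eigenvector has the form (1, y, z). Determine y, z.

1, -1

We need (H + 8I)v = 0.
H + 8I = [[1, -1, 0], [0, 0, 0], [-8, 13, 5]].
Row 1: (1)·1 + (-1)·y + (0)·z = 0
Row 2: (0)·1 + (0)·y + (0)·z = 0
Row 3: (-8)·1 + (13)·y + (5)·z = 0
Solving gives y = 1, z = -1.
Check: H·(1, 1, -1) = (-8, -8, 8) = -8·(1, 1, -1).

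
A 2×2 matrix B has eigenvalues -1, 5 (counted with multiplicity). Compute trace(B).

4

trace(B) is the sum of the eigenvalues: (-1) + (5) = 4.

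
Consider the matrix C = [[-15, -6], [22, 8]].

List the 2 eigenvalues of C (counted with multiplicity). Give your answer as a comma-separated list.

det(C - λI) = (-15 - λ)(8 - λ) - (-6)·(22) = λ^2 + 7λ + 12.
This factors as (λ + 4)·(λ + 3) = 0.
Eigenvalues: -4, -3.

-4, -3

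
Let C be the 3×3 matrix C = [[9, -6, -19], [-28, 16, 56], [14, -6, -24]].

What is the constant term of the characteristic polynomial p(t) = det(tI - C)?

40

p(0) = det(0·I − C) = det(−C) = (−1)^3·det(C).
det(C) = -40, so p(0) = 40.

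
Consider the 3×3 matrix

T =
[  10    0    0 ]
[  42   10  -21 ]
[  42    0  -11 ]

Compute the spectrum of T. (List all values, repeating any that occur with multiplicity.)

Compute the characteristic polynomial p(s) = det(sI - T).
Expanding the 3×3 determinant: p(s) = s^3 - 9s^2 - 120s + 1100.
Since p(10) = 0, s = 10 is a root.
Dividing by (s - 10) leaves s^2 + s - 110.
The quadratic factors as (s + 11)·(s - 10).
Eigenvalues: -11, 10, 10.

-11, 10, 10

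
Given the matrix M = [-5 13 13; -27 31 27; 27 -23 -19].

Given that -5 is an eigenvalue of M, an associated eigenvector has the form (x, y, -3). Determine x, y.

We need (M + 5I)v = 0.
M + 5I = [[0, 13, 13], [-27, 36, 27], [27, -23, -14]].
Row 1: (0)·x + (13)·y + (13)·-3 = 0
Row 2: (-27)·x + (36)·y + (27)·-3 = 0
Row 3: (27)·x + (-23)·y + (-14)·-3 = 0
Solving gives x = 1, y = 3.
Check: M·(1, 3, -3) = (-5, -15, 15) = -5·(1, 3, -3).

1, 3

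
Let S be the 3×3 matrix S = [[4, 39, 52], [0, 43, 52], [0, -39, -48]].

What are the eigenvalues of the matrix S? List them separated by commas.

Compute the characteristic polynomial p(λ) = det(λI - S).
Cofactor expansion gives p(λ) = λ^3 + λ^2 - 56λ + 144.
Since p(4) = 0, λ = 4 is a root.
Dividing by (λ - 4) leaves λ^2 + 5λ - 36.
The quadratic factors as (λ + 9)·(λ - 4).
Eigenvalues: -9, 4, 4.

-9, 4, 4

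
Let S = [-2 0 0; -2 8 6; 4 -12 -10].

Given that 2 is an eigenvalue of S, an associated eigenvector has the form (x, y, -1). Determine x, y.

We need (S - 2I)v = 0.
S - 2I = [[-4, 0, 0], [-2, 6, 6], [4, -12, -12]].
Row 1: (-4)·x + (0)·y + (0)·-1 = 0
Row 2: (-2)·x + (6)·y + (6)·-1 = 0
Row 3: (4)·x + (-12)·y + (-12)·-1 = 0
Solving gives x = 0, y = 1.
Check: S·(0, 1, -1) = (0, 2, -2) = 2·(0, 1, -1).

0, 1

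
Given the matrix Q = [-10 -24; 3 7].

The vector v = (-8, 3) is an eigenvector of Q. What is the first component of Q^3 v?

First find the eigenvalue: Qv = (8, -3) = -1·(-8, 3), so λ = -1.
Then Q^3 v = λ^3·v = (-1)^3·(-8, 3) = -1·(-8, 3) = (8, -3).

8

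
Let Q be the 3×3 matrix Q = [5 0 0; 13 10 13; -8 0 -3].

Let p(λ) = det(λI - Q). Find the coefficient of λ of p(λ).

p(λ) = λ^3 - 12λ^2 + 5λ + 150.
The coefficient of λ is 5.

5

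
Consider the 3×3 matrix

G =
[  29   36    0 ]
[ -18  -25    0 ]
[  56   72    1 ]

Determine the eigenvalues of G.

-7, 1, 11

The characteristic polynomial is p(μ) = det(μI - G).
Expanding the 3×3 determinant: p(μ) = μ^3 - 5μ^2 - 73μ + 77.
Try μ = -7: p(-7) = 0, so -7 is a root.
Dividing by (μ + 7) leaves μ^2 - 12μ + 11.
The quadratic factors as (μ - 1)·(μ - 11).
Eigenvalues: -7, 1, 11.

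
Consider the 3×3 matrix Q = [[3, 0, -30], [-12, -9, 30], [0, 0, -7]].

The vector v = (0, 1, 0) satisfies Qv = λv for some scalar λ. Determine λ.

Compute Qv: Q·(0, 1, 0) = (0, -9, 0).
Since Qv = λv, compare component 2: -9 = λ·1, so λ = -9.

-9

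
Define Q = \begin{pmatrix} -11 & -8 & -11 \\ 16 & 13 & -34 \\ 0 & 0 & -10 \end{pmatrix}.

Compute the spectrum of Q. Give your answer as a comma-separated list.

Set up det(lambda·I - Q) = 0.
Cofactor expansion gives p(lambda) = lambda^3 + 8·lambda^2 - 35·lambda - 150.
Since p(-10) = 0, lambda = -10 is a root.
Dividing by (lambda + 10) leaves lambda^2 - 2·lambda - 15.
The quadratic factors as (lambda + 3)·(lambda - 5).
Eigenvalues: -10, -3, 5.

-10, -3, 5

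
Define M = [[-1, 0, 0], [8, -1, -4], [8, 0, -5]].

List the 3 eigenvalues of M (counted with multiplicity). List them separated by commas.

-5, -1, -1

Set up det(rI - M) = 0.
Expanding along the first row, p(r) = r^3 + 7r^2 + 11r + 5.
Since p(-1) = 0, r = -1 is a root.
Factor out (r + 1): p(r) = (r + 1)·(r^2 + 6r + 5).
The quadratic factors as (r + 5)·(r + 1).
Eigenvalues: -5, -1, -1.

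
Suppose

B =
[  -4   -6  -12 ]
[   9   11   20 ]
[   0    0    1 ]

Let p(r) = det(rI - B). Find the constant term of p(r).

-10

p(r) = r^3 - 8r^2 + 17r - 10.
The constant term is -10.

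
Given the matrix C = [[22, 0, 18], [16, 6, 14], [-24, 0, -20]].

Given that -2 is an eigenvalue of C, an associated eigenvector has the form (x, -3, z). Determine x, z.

-9, 12

We need (C + 2I)v = 0.
C + 2I = [[24, 0, 18], [16, 8, 14], [-24, 0, -18]].
Row 1: (24)·x + (0)·-3 + (18)·z = 0
Row 2: (16)·x + (8)·-3 + (14)·z = 0
Row 3: (-24)·x + (0)·-3 + (-18)·z = 0
Solving gives x = -9, z = 12.
Check: C·(-9, -3, 12) = (18, 6, -24) = -2·(-9, -3, 12).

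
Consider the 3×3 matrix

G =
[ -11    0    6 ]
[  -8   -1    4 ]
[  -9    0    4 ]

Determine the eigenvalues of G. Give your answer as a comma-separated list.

The characteristic polynomial is p(t) = det(tI - G).
Expanding the 3×3 determinant: p(t) = t^3 + 8t^2 + 17t + 10.
Rational-root test: t = -5 gives p(-5) = 0.
Dividing by (t + 5) leaves t^2 + 3t + 2.
The quadratic factors as (t + 2)·(t + 1).
Eigenvalues: -5, -2, -1.

-5, -2, -1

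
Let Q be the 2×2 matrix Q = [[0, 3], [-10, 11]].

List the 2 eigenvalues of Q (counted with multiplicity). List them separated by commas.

5, 6

det(Q - λI) = (0 - λ)(11 - λ) - (3)·(-10) = λ^2 - 11λ + 30.
This factors as (λ - 5)·(λ - 6) = 0.
Eigenvalues: 5, 6.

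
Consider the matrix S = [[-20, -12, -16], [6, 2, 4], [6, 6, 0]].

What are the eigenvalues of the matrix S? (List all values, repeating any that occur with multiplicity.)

Compute the characteristic polynomial p(λ) = det(λI - S).
Expanding the 3×3 determinant: p(λ) = λ^3 + 18λ^2 + 104λ + 192.
Rational-root test: λ = -4 gives p(-4) = 0.
Dividing by (λ + 4) leaves λ^2 + 14λ + 48.
The quadratic factors as (λ + 8)·(λ + 6).
Eigenvalues: -8, -6, -4.

-8, -6, -4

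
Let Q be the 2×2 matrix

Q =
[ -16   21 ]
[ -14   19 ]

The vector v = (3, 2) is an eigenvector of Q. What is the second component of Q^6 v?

First find the eigenvalue: Qv = (-6, -4) = -2·(3, 2), so λ = -2.
Then Q^6 v = λ^6·v = (-2)^6·(3, 2) = 64·(3, 2) = (192, 128).

128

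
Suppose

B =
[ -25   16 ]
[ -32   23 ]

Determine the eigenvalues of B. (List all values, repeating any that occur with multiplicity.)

det(B - lambda·I) = (-25 - lambda)(23 - lambda) - (16)·(-32) = lambda^2 + 2·lambda - 63.
This factors as (lambda + 9)·(lambda - 7) = 0.
Eigenvalues: -9, 7.

-9, 7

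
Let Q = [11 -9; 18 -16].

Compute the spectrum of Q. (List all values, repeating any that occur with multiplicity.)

det(Q - λI) = (11 - λ)(-16 - λ) - (-9)·(18) = λ^2 + 5λ - 14.
This factors as (λ + 7)·(λ - 2) = 0.
Eigenvalues: -7, 2.

-7, 2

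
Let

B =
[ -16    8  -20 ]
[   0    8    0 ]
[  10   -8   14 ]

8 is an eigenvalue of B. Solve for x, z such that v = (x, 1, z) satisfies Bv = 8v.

We need (B - 8I)v = 0.
B - 8I = [[-24, 8, -20], [0, 0, 0], [10, -8, 6]].
Row 1: (-24)·x + (8)·1 + (-20)·z = 0
Row 2: (0)·x + (0)·1 + (0)·z = 0
Row 3: (10)·x + (-8)·1 + (6)·z = 0
Solving gives x = 2, z = -2.
Check: B·(2, 1, -2) = (16, 8, -16) = 8·(2, 1, -2).

2, -2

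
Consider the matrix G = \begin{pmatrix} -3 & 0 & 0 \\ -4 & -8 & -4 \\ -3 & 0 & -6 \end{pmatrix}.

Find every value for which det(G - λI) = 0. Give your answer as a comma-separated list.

-8, -6, -3

Set up det(λI - G) = 0.
Cofactor expansion gives p(λ) = λ^3 + 17λ^2 + 90λ + 144.
Try λ = -6: p(-6) = 0, so -6 is a root.
Dividing by (λ + 6) leaves λ^2 + 11λ + 24.
The quadratic factors as (λ + 8)·(λ + 3).
Eigenvalues: -8, -6, -3.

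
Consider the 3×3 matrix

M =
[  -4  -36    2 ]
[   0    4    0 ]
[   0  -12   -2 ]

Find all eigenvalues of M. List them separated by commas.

Compute the characteristic polynomial p(r) = det(rI - M).
Expanding the 3×3 determinant: p(r) = r^3 + 2r^2 - 16r - 32.
Try r = -4: p(-4) = 0, so -4 is a root.
Dividing by (r + 4) leaves r^2 - 2r - 8.
The quadratic factors as (r + 2)·(r - 4).
Eigenvalues: -4, -2, 4.

-4, -2, 4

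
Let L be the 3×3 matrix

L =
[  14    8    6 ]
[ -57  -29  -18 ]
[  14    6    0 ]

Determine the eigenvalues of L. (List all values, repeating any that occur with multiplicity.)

Compute the characteristic polynomial p(s) = det(sI - L).
Cofactor expansion gives p(s) = s^3 + 15s^2 + 74s + 120.
Try s = -5: p(-5) = 0, so -5 is a root.
Dividing by (s + 5) leaves s^2 + 10s + 24.
The quadratic factors as (s + 6)·(s + 4).
Eigenvalues: -6, -5, -4.

-6, -5, -4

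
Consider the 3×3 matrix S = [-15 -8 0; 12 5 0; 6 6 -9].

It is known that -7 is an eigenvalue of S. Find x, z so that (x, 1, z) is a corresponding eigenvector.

We need (S + 7I)v = 0.
S + 7I = [[-8, -8, 0], [12, 12, 0], [6, 6, -2]].
Row 1: (-8)·x + (-8)·1 + (0)·z = 0
Row 2: (12)·x + (12)·1 + (0)·z = 0
Row 3: (6)·x + (6)·1 + (-2)·z = 0
Solving gives x = -1, z = 0.
Check: S·(-1, 1, 0) = (7, -7, 0) = -7·(-1, 1, 0).

-1, 0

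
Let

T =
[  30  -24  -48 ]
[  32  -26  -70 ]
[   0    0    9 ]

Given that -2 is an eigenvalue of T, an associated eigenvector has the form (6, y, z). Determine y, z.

8, 0

We need (T + 2I)v = 0.
T + 2I = [[32, -24, -48], [32, -24, -70], [0, 0, 11]].
Row 1: (32)·6 + (-24)·y + (-48)·z = 0
Row 2: (32)·6 + (-24)·y + (-70)·z = 0
Row 3: (0)·6 + (0)·y + (11)·z = 0
Solving gives y = 8, z = 0.
Check: T·(6, 8, 0) = (-12, -16, 0) = -2·(6, 8, 0).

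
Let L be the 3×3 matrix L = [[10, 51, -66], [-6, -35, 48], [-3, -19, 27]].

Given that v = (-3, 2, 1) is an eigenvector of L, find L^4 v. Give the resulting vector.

(-48, 32, 16)

First find the eigenvalue: Lv = (6, -4, -2) = -2·(-3, 2, 1), so λ = -2.
Then L^4 v = λ^4·v = (-2)^4·(-3, 2, 1) = 16·(-3, 2, 1) = (-48, 32, 16).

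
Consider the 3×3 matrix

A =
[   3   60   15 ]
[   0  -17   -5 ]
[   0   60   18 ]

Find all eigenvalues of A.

-2, 3, 3

Compute the characteristic polynomial p(lambda) = det(lambda·I - A).
Expanding along the first row, p(lambda) = lambda^3 - 4·lambda^2 - 3·lambda + 18.
Since p(-2) = 0, lambda = -2 is a root.
Factor out (lambda + 2): p(lambda) = (lambda + 2)·(lambda^2 - 6·lambda + 9).
The quadratic factor is (lambda - 3)^2.
Eigenvalues: -2, 3, 3.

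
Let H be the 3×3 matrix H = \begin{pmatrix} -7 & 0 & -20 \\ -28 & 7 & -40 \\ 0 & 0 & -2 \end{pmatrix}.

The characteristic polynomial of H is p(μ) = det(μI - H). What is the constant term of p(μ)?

p(μ) = μ^3 + 2μ^2 - 49μ - 98.
The constant term is -98.

-98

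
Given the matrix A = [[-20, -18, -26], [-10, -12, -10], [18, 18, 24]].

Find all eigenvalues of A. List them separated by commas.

-12, -2, 6

Set up det(sI - A) = 0.
Expanding the 3×3 determinant: p(s) = s^3 + 8s^2 - 60s - 144.
Rational-root test: s = -12 gives p(-12) = 0.
Factor out (s + 12): p(s) = (s + 12)·(s^2 - 4s - 12).
The quadratic factors as (s + 2)·(s - 6).
Eigenvalues: -12, -2, 6.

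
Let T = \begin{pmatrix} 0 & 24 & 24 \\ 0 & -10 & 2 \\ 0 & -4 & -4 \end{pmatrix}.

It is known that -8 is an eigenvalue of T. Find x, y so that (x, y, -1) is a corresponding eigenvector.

We need (T + 8I)v = 0.
T + 8I = [[8, 24, 24], [0, -2, 2], [0, -4, 4]].
Row 1: (8)·x + (24)·y + (24)·-1 = 0
Row 2: (0)·x + (-2)·y + (2)·-1 = 0
Row 3: (0)·x + (-4)·y + (4)·-1 = 0
Solving gives x = 6, y = -1.
Check: T·(6, -1, -1) = (-48, 8, 8) = -8·(6, -1, -1).

6, -1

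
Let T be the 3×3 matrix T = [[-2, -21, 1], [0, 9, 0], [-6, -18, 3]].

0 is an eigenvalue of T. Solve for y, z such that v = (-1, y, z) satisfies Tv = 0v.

0, -2

We need (T)v = 0.
T = [[-2, -21, 1], [0, 9, 0], [-6, -18, 3]].
Row 1: (-2)·-1 + (-21)·y + (1)·z = 0
Row 2: (0)·-1 + (9)·y + (0)·z = 0
Row 3: (-6)·-1 + (-18)·y + (3)·z = 0
Solving gives y = 0, z = -2.
Check: T·(-1, 0, -2) = (0, 0, 0) = 0·(-1, 0, -2).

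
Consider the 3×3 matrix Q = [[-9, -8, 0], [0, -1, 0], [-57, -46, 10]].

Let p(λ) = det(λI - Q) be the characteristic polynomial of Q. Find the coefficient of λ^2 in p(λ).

The coefficient of λ^2 of det(λI - Q) is −trace(Q).
trace(Q) = (-9) + (-1) + (10) = 0, so the coefficient is 0.

0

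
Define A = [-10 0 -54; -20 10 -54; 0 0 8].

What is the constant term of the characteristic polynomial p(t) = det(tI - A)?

p(0) = det(0·I − A) = det(−A) = (−1)^3·det(A).
det(A) = -800, so p(0) = 800.

800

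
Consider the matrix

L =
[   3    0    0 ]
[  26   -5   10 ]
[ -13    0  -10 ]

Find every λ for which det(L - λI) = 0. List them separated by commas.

-10, -5, 3

The characteristic polynomial is p(lambda) = det(lambda·I - L).
Cofactor expansion gives p(lambda) = lambda^3 + 12·lambda^2 + 5·lambda - 150.
Rational-root test: lambda = -10 gives p(-10) = 0.
Factor out (lambda + 10): p(lambda) = (lambda + 10)·(lambda^2 + 2·lambda - 15).
The quadratic factors as (lambda + 5)·(lambda - 3).
Eigenvalues: -10, -5, 3.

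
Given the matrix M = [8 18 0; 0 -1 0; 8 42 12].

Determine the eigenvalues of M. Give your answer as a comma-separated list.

Compute the characteristic polynomial p(μ) = det(μI - M).
Expanding along the first row, p(μ) = μ^3 - 19μ^2 + 76μ + 96.
Since p(12) = 0, μ = 12 is a root.
Factor out (μ - 12): p(μ) = (μ - 12)·(μ^2 - 7μ - 8).
The quadratic factors as (μ + 1)·(μ - 8).
Eigenvalues: -1, 8, 12.

-1, 8, 12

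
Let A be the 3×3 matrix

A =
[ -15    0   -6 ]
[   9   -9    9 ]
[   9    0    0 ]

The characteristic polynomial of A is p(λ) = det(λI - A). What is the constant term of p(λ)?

p(λ) = λ^3 + 24λ^2 + 189λ + 486.
The constant term is 486.

486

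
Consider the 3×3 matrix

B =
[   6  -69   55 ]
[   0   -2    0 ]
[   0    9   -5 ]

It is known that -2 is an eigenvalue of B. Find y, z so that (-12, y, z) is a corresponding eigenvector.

1, 3

We need (B + 2I)v = 0.
B + 2I = [[8, -69, 55], [0, 0, 0], [0, 9, -3]].
Row 1: (8)·-12 + (-69)·y + (55)·z = 0
Row 2: (0)·-12 + (0)·y + (0)·z = 0
Row 3: (0)·-12 + (9)·y + (-3)·z = 0
Solving gives y = 1, z = 3.
Check: B·(-12, 1, 3) = (24, -2, -6) = -2·(-12, 1, 3).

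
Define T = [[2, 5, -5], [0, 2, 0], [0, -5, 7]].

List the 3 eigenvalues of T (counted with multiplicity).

2, 2, 7

Set up det(tI - T) = 0.
Expanding along the first row, p(t) = t^3 - 11t^2 + 32t - 28.
Try t = 7: p(7) = 0, so 7 is a root.
Factor out (t - 7): p(t) = (t - 7)·(t^2 - 4t + 4).
The quadratic factor is (t - 2)^2.
Eigenvalues: 2, 2, 7.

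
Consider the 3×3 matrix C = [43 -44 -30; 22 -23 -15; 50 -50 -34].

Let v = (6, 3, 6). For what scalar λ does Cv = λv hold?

-9

Compute Cv: C·(6, 3, 6) = (-54, -27, -54).
Since Cv = λv, compare component 1: -54 = λ·6, so λ = -9.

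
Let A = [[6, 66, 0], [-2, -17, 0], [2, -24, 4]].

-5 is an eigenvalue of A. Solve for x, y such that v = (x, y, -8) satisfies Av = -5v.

We need (A + 5I)v = 0.
A + 5I = [[11, 66, 0], [-2, -12, 0], [2, -24, 9]].
Row 1: (11)·x + (66)·y + (0)·-8 = 0
Row 2: (-2)·x + (-12)·y + (0)·-8 = 0
Row 3: (2)·x + (-24)·y + (9)·-8 = 0
Solving gives x = 12, y = -2.
Check: A·(12, -2, -8) = (-60, 10, 40) = -5·(12, -2, -8).

12, -2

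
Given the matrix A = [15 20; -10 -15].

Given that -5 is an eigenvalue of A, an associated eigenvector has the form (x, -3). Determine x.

3

We need (A + 5I)v = 0.
A + 5I = [[20, 20], [-10, -10]].
Row 1: (20)·x + (20)·-3 = 0
Row 2: (-10)·x + (-10)·-3 = 0
Solving gives x = 3.
Check: A·(3, -3) = (-15, 15) = -5·(3, -3).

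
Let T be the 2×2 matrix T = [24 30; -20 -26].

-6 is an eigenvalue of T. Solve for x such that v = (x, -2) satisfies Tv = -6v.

We need (T + 6I)v = 0.
T + 6I = [[30, 30], [-20, -20]].
Row 1: (30)·x + (30)·-2 = 0
Row 2: (-20)·x + (-20)·-2 = 0
Solving gives x = 2.
Check: T·(2, -2) = (-12, 12) = -6·(2, -2).

2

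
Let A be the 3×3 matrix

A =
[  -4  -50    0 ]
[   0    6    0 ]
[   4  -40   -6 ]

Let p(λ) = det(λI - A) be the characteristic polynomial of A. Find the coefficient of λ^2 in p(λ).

The coefficient of λ^2 of det(λI - A) is −trace(A).
trace(A) = (-4) + (6) + (-6) = -4, so the coefficient is 4.

4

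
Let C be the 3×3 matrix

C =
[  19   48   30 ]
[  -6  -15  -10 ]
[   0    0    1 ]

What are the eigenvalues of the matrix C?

Compute the characteristic polynomial p(μ) = det(μI - C).
Expanding the 3×3 determinant: p(μ) = μ^3 - 5μ^2 + 7μ - 3.
Rational-root test: μ = 1 gives p(1) = 0.
Factor out (μ - 1): p(μ) = (μ - 1)·(μ^2 - 4μ + 3).
The quadratic factors as (μ - 1)·(μ - 3).
Eigenvalues: 1, 1, 3.

1, 1, 3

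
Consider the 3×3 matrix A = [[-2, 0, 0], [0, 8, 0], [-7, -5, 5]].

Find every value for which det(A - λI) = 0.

-2, 5, 8

A is lower triangular, so its eigenvalues are the diagonal entries.
Diagonal: -2, 8, 5.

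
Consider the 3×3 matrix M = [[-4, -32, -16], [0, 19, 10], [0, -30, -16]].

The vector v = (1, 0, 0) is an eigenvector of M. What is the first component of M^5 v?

-1024

First find the eigenvalue: Mv = (-4, 0, 0) = -4·(1, 0, 0), so λ = -4.
Then M^5 v = λ^5·v = (-4)^5·(1, 0, 0) = -1024·(1, 0, 0) = (-1024, 0, 0).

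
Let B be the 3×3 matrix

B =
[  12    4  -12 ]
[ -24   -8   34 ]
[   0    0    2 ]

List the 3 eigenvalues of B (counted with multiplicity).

0, 2, 4

The characteristic polynomial is p(t) = det(tI - B).
Cofactor expansion gives p(t) = t^3 - 6t^2 + 8t.
Since p(4) = 0, t = 4 is a root.
Dividing by (t - 4) leaves t^2 - 2t.
The quadratic factors as t·(t - 2).
Eigenvalues: 0, 2, 4.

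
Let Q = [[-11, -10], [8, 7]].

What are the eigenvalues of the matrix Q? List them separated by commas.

-3, -1

det(Q - sI) = (-11 - s)(7 - s) - (-10)·(8) = s^2 + 4s + 3.
This factors as (s + 3)·(s + 1) = 0.
Eigenvalues: -3, -1.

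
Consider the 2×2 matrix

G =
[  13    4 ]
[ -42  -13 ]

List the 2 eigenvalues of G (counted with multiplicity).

det(G - tI) = (13 - t)(-13 - t) - (4)·(-42) = t^2 - 1.
This factors as (t + 1)·(t - 1) = 0.
Eigenvalues: -1, 1.

-1, 1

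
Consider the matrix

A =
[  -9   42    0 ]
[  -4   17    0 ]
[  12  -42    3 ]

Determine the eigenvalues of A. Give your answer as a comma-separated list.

3, 3, 5

The characteristic polynomial is p(lambda) = det(lambda·I - A).
Expanding along the first row, p(lambda) = lambda^3 - 11·lambda^2 + 39·lambda - 45.
Rational-root test: lambda = 3 gives p(3) = 0.
Dividing by (lambda - 3) leaves lambda^2 - 8·lambda + 15.
The quadratic factors as (lambda - 3)·(lambda - 5).
Eigenvalues: 3, 3, 5.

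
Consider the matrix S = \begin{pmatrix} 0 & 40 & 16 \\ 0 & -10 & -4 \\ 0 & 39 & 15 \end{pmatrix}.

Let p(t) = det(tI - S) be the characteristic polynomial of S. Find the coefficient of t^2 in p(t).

-5

The coefficient of t^2 of det(tI - S) is −trace(S).
trace(S) = (0) + (-10) + (15) = 5, so the coefficient is -5.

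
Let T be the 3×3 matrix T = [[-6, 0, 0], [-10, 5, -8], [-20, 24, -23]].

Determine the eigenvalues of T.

-11, -7, -6

The characteristic polynomial is p(t) = det(tI - T).
Expanding the 3×3 determinant: p(t) = t^3 + 24t^2 + 185t + 462.
Rational-root test: t = -11 gives p(-11) = 0.
Factor out (t + 11): p(t) = (t + 11)·(t^2 + 13t + 42).
The quadratic factors as (t + 7)·(t + 6).
Eigenvalues: -11, -7, -6.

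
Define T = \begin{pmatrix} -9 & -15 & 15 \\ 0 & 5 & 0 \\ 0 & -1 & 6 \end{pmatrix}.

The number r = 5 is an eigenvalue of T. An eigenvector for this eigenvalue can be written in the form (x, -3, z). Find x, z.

0, -3

We need (T - 5I)v = 0.
T - 5I = [[-14, -15, 15], [0, 0, 0], [0, -1, 1]].
Row 1: (-14)·x + (-15)·-3 + (15)·z = 0
Row 2: (0)·x + (0)·-3 + (0)·z = 0
Row 3: (0)·x + (-1)·-3 + (1)·z = 0
Solving gives x = 0, z = -3.
Check: T·(0, -3, -3) = (0, -15, -15) = 5·(0, -3, -3).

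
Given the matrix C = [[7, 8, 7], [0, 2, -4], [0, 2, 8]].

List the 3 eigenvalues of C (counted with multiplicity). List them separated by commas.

4, 6, 7

Set up det(rI - C) = 0.
Expanding along the first row, p(r) = r^3 - 17r^2 + 94r - 168.
Try r = 4: p(4) = 0, so 4 is a root.
Factor out (r - 4): p(r) = (r - 4)·(r^2 - 13r + 42).
The quadratic factors as (r - 6)·(r - 7).
Eigenvalues: 4, 6, 7.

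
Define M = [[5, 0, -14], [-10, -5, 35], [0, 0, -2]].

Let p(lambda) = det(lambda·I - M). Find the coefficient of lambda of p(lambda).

p(lambda) = lambda^3 + 2·lambda^2 - 25·lambda - 50.
The coefficient of lambda is -25.

-25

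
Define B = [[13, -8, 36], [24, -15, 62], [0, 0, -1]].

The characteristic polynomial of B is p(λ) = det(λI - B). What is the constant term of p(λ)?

-3

p(λ) = λ^3 + 3λ^2 - λ - 3.
The constant term is -3.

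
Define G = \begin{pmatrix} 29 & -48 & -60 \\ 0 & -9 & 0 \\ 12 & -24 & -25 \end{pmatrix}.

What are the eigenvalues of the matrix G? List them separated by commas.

-9, -1, 5

Set up det(λI - G) = 0.
Cofactor expansion gives p(λ) = λ^3 + 5λ^2 - 41λ - 45.
Try λ = 5: p(5) = 0, so 5 is a root.
Dividing by (λ - 5) leaves λ^2 + 10λ + 9.
The quadratic factors as (λ + 9)·(λ + 1).
Eigenvalues: -9, -1, 5.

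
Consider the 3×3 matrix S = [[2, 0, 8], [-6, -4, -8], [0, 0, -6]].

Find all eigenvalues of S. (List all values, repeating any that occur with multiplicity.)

-6, -4, 2

Compute the characteristic polynomial p(λ) = det(λI - S).
Expanding the 3×3 determinant: p(λ) = λ^3 + 8λ^2 + 4λ - 48.
Rational-root test: λ = -4 gives p(-4) = 0.
Factor out (λ + 4): p(λ) = (λ + 4)·(λ^2 + 4λ - 12).
The quadratic factors as (λ + 6)·(λ - 2).
Eigenvalues: -6, -4, 2.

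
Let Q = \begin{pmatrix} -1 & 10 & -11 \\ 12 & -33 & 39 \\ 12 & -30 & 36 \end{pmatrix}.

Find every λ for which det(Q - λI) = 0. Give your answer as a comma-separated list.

Compute the characteristic polynomial p(λ) = det(λI - Q).
Expanding the 3×3 determinant: p(λ) = λ^3 - 2λ^2 - 9λ + 18.
Try λ = 2: p(2) = 0, so 2 is a root.
Dividing by (λ - 2) leaves λ^2 - 9.
The quadratic factors as (λ + 3)·(λ - 3).
Eigenvalues: -3, 2, 3.

-3, 2, 3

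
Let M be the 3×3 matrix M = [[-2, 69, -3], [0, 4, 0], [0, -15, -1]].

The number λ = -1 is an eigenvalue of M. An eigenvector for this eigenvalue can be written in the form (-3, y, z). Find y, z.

We need (M + 1I)v = 0.
M + 1I = [[-1, 69, -3], [0, 5, 0], [0, -15, 0]].
Row 1: (-1)·-3 + (69)·y + (-3)·z = 0
Row 2: (0)·-3 + (5)·y + (0)·z = 0
Row 3: (0)·-3 + (-15)·y + (0)·z = 0
Solving gives y = 0, z = 1.
Check: M·(-3, 0, 1) = (3, 0, -1) = -1·(-3, 0, 1).

0, 1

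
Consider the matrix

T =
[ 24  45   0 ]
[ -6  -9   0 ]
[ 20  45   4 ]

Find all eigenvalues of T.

Set up det(μI - T) = 0.
Cofactor expansion gives p(μ) = μ^3 - 19μ^2 + 114μ - 216.
Try μ = 4: p(4) = 0, so 4 is a root.
Dividing by (μ - 4) leaves μ^2 - 15μ + 54.
The quadratic factors as (μ - 6)·(μ - 9).
Eigenvalues: 4, 6, 9.

4, 6, 9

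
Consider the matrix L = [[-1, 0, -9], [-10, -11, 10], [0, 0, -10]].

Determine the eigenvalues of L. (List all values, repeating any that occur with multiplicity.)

-11, -10, -1

Set up det(λI - L) = 0.
Expanding along the first row, p(λ) = λ^3 + 22λ^2 + 131λ + 110.
Since p(-11) = 0, λ = -11 is a root.
Dividing by (λ + 11) leaves λ^2 + 11λ + 10.
The quadratic factors as (λ + 10)·(λ + 1).
Eigenvalues: -11, -10, -1.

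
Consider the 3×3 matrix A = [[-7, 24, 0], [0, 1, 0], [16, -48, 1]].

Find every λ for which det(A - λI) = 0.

The characteristic polynomial is p(lambda) = det(lambda·I - A).
Expanding the 3×3 determinant: p(lambda) = lambda^3 + 5·lambda^2 - 13·lambda + 7.
Rational-root test: lambda = -7 gives p(-7) = 0.
Dividing by (lambda + 7) leaves lambda^2 - 2·lambda + 1.
The quadratic factor is (lambda - 1)^2.
Eigenvalues: -7, 1, 1.

-7, 1, 1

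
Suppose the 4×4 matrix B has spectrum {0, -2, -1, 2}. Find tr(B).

trace(B) is the sum of the eigenvalues: (0) + (-2) + (-1) + (2) = -1.

-1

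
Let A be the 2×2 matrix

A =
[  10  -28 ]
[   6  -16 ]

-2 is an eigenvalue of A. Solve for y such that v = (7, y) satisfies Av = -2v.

We need (A + 2I)v = 0.
A + 2I = [[12, -28], [6, -14]].
Row 1: (12)·7 + (-28)·y = 0
Row 2: (6)·7 + (-14)·y = 0
Solving gives y = 3.
Check: A·(7, 3) = (-14, -6) = -2·(7, 3).

3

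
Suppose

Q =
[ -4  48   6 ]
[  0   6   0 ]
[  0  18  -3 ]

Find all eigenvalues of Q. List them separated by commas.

The characteristic polynomial is p(t) = det(tI - Q).
Cofactor expansion gives p(t) = t^3 + t^2 - 30t - 72.
Rational-root test: t = -3 gives p(-3) = 0.
Dividing by (t + 3) leaves t^2 - 2t - 24.
The quadratic factors as (t + 4)·(t - 6).
Eigenvalues: -4, -3, 6.

-4, -3, 6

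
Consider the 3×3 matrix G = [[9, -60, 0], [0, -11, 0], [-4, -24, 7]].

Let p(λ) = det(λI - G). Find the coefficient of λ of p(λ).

p(λ) = λ^3 - 5λ^2 - 113λ + 693.
The coefficient of λ is -113.

-113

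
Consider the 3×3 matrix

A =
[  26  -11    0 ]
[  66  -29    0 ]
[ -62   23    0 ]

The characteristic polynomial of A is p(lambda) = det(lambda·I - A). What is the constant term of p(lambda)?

p(lambda) = lambda^3 + 3·lambda^2 - 28·lambda.
The constant term is 0.

0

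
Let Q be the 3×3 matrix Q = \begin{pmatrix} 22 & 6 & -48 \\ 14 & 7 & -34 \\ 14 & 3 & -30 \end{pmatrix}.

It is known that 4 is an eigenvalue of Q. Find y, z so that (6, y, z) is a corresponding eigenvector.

We need (Q - 4I)v = 0.
Q - 4I = [[18, 6, -48], [14, 3, -34], [14, 3, -34]].
Row 1: (18)·6 + (6)·y + (-48)·z = 0
Row 2: (14)·6 + (3)·y + (-34)·z = 0
Row 3: (14)·6 + (3)·y + (-34)·z = 0
Solving gives y = 6, z = 3.
Check: Q·(6, 6, 3) = (24, 24, 12) = 4·(6, 6, 3).

6, 3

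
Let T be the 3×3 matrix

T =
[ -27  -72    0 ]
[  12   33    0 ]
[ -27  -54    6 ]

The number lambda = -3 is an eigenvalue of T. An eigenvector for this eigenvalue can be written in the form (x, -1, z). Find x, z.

We need (T + 3I)v = 0.
T + 3I = [[-24, -72, 0], [12, 36, 0], [-27, -54, 9]].
Row 1: (-24)·x + (-72)·-1 + (0)·z = 0
Row 2: (12)·x + (36)·-1 + (0)·z = 0
Row 3: (-27)·x + (-54)·-1 + (9)·z = 0
Solving gives x = 3, z = 3.
Check: T·(3, -1, 3) = (-9, 3, -9) = -3·(3, -1, 3).

3, 3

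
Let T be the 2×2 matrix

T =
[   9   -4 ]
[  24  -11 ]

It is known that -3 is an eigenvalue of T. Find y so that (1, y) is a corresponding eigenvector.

3

We need (T + 3I)v = 0.
T + 3I = [[12, -4], [24, -8]].
Row 1: (12)·1 + (-4)·y = 0
Row 2: (24)·1 + (-8)·y = 0
Solving gives y = 3.
Check: T·(1, 3) = (-3, -9) = -3·(1, 3).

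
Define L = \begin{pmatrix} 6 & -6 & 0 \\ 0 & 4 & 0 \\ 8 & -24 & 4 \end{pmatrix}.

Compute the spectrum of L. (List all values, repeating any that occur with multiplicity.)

The characteristic polynomial is p(r) = det(rI - L).
Expanding along the first row, p(r) = r^3 - 14r^2 + 64r - 96.
Rational-root test: r = 4 gives p(4) = 0.
Dividing by (r - 4) leaves r^2 - 10r + 24.
The quadratic factors as (r - 4)·(r - 6).
Eigenvalues: 4, 4, 6.

4, 4, 6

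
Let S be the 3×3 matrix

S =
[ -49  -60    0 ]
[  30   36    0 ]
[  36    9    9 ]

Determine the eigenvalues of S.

The characteristic polynomial is p(λ) = det(λI - S).
Expanding along the first row, p(λ) = λ^3 + 4λ^2 - 81λ - 324.
Since p(-4) = 0, λ = -4 is a root.
Dividing by (λ + 4) leaves λ^2 - 81.
The quadratic factors as (λ + 9)·(λ - 9).
Eigenvalues: -9, -4, 9.

-9, -4, 9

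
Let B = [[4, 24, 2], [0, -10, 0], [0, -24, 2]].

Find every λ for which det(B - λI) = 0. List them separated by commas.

Set up det(sI - B) = 0.
Expanding along the first row, p(s) = s^3 + 4s^2 - 52s + 80.
Rational-root test: s = 2 gives p(2) = 0.
Dividing by (s - 2) leaves s^2 + 6s - 40.
The quadratic factors as (s + 10)·(s - 4).
Eigenvalues: -10, 2, 4.

-10, 2, 4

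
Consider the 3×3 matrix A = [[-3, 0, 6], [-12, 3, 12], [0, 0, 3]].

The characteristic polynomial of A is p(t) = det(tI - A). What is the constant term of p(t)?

p(t) = t^3 - 3t^2 - 9t + 27.
The constant term is 27.

27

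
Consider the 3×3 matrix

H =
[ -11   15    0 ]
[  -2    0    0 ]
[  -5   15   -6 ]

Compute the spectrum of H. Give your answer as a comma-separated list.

The characteristic polynomial is p(λ) = det(λI - H).
Cofactor expansion gives p(λ) = λ^3 + 17λ^2 + 96λ + 180.
Since p(-6) = 0, λ = -6 is a root.
Dividing by (λ + 6) leaves λ^2 + 11λ + 30.
The quadratic factors as (λ + 6)·(λ + 5).
Eigenvalues: -6, -6, -5.

-6, -6, -5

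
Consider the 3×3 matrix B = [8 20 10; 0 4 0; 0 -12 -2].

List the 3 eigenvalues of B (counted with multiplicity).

The characteristic polynomial is p(s) = det(sI - B).
Expanding the 3×3 determinant: p(s) = s^3 - 10s^2 + 8s + 64.
Try s = 4: p(4) = 0, so 4 is a root.
Dividing by (s - 4) leaves s^2 - 6s - 16.
The quadratic factors as (s + 2)·(s - 8).
Eigenvalues: -2, 4, 8.

-2, 4, 8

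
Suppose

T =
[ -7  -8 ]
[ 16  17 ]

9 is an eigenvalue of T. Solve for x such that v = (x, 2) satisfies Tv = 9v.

-1

We need (T - 9I)v = 0.
T - 9I = [[-16, -8], [16, 8]].
Row 1: (-16)·x + (-8)·2 = 0
Row 2: (16)·x + (8)·2 = 0
Solving gives x = -1.
Check: T·(-1, 2) = (-9, 18) = 9·(-1, 2).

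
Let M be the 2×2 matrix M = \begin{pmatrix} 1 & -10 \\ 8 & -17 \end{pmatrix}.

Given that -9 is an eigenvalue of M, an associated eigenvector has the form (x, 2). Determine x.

2

We need (M + 9I)v = 0.
M + 9I = [[10, -10], [8, -8]].
Row 1: (10)·x + (-10)·2 = 0
Row 2: (8)·x + (-8)·2 = 0
Solving gives x = 2.
Check: M·(2, 2) = (-18, -18) = -9·(2, 2).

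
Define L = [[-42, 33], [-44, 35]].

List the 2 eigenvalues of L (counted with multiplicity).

det(L - lambda·I) = (-42 - lambda)(35 - lambda) - (33)·(-44) = lambda^2 + 7·lambda - 18.
This factors as (lambda + 9)·(lambda - 2) = 0.
Eigenvalues: -9, 2.

-9, 2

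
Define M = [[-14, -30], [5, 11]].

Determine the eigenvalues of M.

det(M - rI) = (-14 - r)(11 - r) - (-30)·(5) = r^2 + 3r - 4.
This factors as (r + 4)·(r - 1) = 0.
Eigenvalues: -4, 1.

-4, 1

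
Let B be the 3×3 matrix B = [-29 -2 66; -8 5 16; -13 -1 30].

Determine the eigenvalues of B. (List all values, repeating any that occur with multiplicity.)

-3, 4, 5

The characteristic polynomial is p(t) = det(tI - B).
Cofactor expansion gives p(t) = t^3 - 6t^2 - 7t + 60.
Since p(4) = 0, t = 4 is a root.
Dividing by (t - 4) leaves t^2 - 2t - 15.
The quadratic factors as (t + 3)·(t - 5).
Eigenvalues: -3, 4, 5.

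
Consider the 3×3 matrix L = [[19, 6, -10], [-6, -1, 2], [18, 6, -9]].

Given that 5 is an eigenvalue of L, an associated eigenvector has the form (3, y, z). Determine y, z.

-2, 3

We need (L - 5I)v = 0.
L - 5I = [[14, 6, -10], [-6, -6, 2], [18, 6, -14]].
Row 1: (14)·3 + (6)·y + (-10)·z = 0
Row 2: (-6)·3 + (-6)·y + (2)·z = 0
Row 3: (18)·3 + (6)·y + (-14)·z = 0
Solving gives y = -2, z = 3.
Check: L·(3, -2, 3) = (15, -10, 15) = 5·(3, -2, 3).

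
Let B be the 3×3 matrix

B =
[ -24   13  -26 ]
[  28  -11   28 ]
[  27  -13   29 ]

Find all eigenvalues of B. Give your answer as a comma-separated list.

-11, 2, 3

Set up det(lambda·I - B) = 0.
Expanding along the first row, p(lambda) = lambda^3 + 6·lambda^2 - 49·lambda + 66.
Since p(3) = 0, lambda = 3 is a root.
Dividing by (lambda - 3) leaves lambda^2 + 9·lambda - 22.
The quadratic factors as (lambda + 11)·(lambda - 2).
Eigenvalues: -11, 2, 3.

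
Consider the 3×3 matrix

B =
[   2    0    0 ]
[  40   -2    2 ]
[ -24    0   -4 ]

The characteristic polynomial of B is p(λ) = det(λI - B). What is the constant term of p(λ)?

-16

p(λ) = λ^3 + 4λ^2 - 4λ - 16.
The constant term is -16.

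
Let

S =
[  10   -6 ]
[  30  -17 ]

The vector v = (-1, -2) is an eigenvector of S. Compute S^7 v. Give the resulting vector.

(128, 256)

First find the eigenvalue: Sv = (2, 4) = -2·(-1, -2), so λ = -2.
Then S^7 v = λ^7·v = (-2)^7·(-1, -2) = -128·(-1, -2) = (128, 256).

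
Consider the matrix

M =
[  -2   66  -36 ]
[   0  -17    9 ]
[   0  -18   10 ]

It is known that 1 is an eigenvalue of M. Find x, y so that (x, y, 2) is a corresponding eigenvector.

-2, 1

We need (M - 1I)v = 0.
M - 1I = [[-3, 66, -36], [0, -18, 9], [0, -18, 9]].
Row 1: (-3)·x + (66)·y + (-36)·2 = 0
Row 2: (0)·x + (-18)·y + (9)·2 = 0
Row 3: (0)·x + (-18)·y + (9)·2 = 0
Solving gives x = -2, y = 1.
Check: M·(-2, 1, 2) = (-2, 1, 2) = 1·(-2, 1, 2).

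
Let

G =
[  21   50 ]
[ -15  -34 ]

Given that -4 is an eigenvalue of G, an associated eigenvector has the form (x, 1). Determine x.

-2

We need (G + 4I)v = 0.
G + 4I = [[25, 50], [-15, -30]].
Row 1: (25)·x + (50)·1 = 0
Row 2: (-15)·x + (-30)·1 = 0
Solving gives x = -2.
Check: G·(-2, 1) = (8, -4) = -4·(-2, 1).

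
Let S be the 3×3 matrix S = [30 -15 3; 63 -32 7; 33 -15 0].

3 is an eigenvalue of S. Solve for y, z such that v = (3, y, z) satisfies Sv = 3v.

We need (S - 3I)v = 0.
S - 3I = [[27, -15, 3], [63, -35, 7], [33, -15, -3]].
Row 1: (27)·3 + (-15)·y + (3)·z = 0
Row 2: (63)·3 + (-35)·y + (7)·z = 0
Row 3: (33)·3 + (-15)·y + (-3)·z = 0
Solving gives y = 6, z = 3.
Check: S·(3, 6, 3) = (9, 18, 9) = 3·(3, 6, 3).

6, 3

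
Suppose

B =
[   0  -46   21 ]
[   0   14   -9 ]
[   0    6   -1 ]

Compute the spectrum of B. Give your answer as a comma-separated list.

0, 5, 8

Set up det(λI - B) = 0.
Expanding the 3×3 determinant: p(λ) = λ^3 - 13λ^2 + 40λ.
Try λ = 0: p(0) = 0, so 0 is a root.
Factor out λ: p(λ) = λ·(λ^2 - 13λ + 40).
The quadratic factors as (λ - 5)·(λ - 8).
Eigenvalues: 0, 5, 8.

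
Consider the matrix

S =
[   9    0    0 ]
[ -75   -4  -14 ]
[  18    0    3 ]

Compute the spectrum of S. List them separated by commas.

-4, 3, 9

The characteristic polynomial is p(μ) = det(μI - S).
Expanding along the first row, p(μ) = μ^3 - 8μ^2 - 21μ + 108.
Try μ = 3: p(3) = 0, so 3 is a root.
Factor out (μ - 3): p(μ) = (μ - 3)·(μ^2 - 5μ - 36).
The quadratic factors as (μ + 4)·(μ - 9).
Eigenvalues: -4, 3, 9.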